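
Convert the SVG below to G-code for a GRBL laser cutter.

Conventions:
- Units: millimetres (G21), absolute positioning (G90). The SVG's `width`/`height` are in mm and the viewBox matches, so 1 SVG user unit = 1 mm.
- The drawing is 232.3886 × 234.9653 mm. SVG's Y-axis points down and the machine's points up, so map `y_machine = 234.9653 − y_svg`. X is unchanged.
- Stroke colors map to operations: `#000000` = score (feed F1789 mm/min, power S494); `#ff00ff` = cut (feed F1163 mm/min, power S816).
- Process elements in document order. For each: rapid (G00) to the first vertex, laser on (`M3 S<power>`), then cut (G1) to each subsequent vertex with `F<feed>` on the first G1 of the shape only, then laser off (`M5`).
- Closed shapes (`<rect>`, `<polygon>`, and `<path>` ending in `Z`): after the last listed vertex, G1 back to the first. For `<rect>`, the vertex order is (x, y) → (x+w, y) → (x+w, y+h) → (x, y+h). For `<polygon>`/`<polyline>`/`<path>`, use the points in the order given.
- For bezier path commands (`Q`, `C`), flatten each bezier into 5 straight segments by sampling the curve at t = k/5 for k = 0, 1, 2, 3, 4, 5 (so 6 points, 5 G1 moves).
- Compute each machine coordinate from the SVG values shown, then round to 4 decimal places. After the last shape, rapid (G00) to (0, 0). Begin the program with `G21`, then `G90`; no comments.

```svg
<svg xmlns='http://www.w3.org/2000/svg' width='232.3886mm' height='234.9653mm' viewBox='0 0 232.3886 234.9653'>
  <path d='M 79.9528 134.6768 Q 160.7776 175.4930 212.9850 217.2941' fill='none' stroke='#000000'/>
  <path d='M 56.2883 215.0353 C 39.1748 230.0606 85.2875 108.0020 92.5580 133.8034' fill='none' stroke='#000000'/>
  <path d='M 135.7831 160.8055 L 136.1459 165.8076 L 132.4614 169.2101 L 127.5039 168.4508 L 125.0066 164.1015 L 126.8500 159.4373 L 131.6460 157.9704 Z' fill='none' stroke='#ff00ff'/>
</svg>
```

G21
G90
G00 X79.9528 Y100.2885
M3 S494
G1 X111.1380 Y83.9226 F1789
G1 X140.0339 Y67.4780
G1 X166.6403 Y50.9545
G1 X190.9573 Y34.3522
G1 X212.9850 Y17.6712
M5
G00 X56.2883 Y19.9300
M3 S494
G1 X52.7908 Y25.0853 F1789
G1 X59.5683 Y49.4635
G1 X71.7215 Y79.3872
G1 X84.3512 Y101.1791
G1 X92.5580 Y101.1619
M5
G00 X135.7831 Y74.1598
M3 S816
G1 X136.1459 Y69.1577 F1163
G1 X132.4614 Y65.7552
G1 X127.5039 Y66.5145
G1 X125.0066 Y70.8638
G1 X126.8500 Y75.5280
G1 X131.6460 Y76.9949
G1 X135.7831 Y74.1598
M5
G00 X0.0000 Y0.0000

viewBox `0 0 232.3886 234.9653` with mm width/height → 1 unit = 1 mm. Flip: y_m = 234.9653 − y_svg.

**Shape 1** — `<path>` quadratic bezier, stroke `#000000` → score (S494, F1789). Control points (SVG): P0=(79.9528,134.6768), P1=(160.7776,175.4930), P2=(212.9850,217.2941); sampled at t=k/5. Machine vertices: (79.9528,100.2885) → (111.1380,83.9226) → (140.0339,67.4780) → (166.6403,50.9545) → (190.9573,34.3522) → (212.9850,17.6712). Open path.

**Shape 2** — `<path>` cubic bezier, stroke `#000000` → score (S494, F1789). Control points (SVG): P0=(56.2883,215.0353), P1=(39.1748,230.0606), P2=(85.2875,108.0020), P3=(92.5580,133.8034); sampled at t=k/5. Machine vertices: (56.2883,19.9300) → (52.7908,25.0853) → (59.5683,49.4635) → (71.7215,79.3872) → (84.3512,101.1791) → (92.5580,101.1619). Open path.

**Shape 3** — `<path>` regular polygon, stroke `#ff00ff` → cut (S816, F1163). Machine vertices: (135.7831,74.1598) → (136.1459,69.1577) → (132.4614,65.7552) → (127.5039,66.5145) → (125.0066,70.8638) → (126.8500,75.5280) → (131.6460,76.9949) → (135.7831,74.1598). Closed: final G1 returns to the first vertex.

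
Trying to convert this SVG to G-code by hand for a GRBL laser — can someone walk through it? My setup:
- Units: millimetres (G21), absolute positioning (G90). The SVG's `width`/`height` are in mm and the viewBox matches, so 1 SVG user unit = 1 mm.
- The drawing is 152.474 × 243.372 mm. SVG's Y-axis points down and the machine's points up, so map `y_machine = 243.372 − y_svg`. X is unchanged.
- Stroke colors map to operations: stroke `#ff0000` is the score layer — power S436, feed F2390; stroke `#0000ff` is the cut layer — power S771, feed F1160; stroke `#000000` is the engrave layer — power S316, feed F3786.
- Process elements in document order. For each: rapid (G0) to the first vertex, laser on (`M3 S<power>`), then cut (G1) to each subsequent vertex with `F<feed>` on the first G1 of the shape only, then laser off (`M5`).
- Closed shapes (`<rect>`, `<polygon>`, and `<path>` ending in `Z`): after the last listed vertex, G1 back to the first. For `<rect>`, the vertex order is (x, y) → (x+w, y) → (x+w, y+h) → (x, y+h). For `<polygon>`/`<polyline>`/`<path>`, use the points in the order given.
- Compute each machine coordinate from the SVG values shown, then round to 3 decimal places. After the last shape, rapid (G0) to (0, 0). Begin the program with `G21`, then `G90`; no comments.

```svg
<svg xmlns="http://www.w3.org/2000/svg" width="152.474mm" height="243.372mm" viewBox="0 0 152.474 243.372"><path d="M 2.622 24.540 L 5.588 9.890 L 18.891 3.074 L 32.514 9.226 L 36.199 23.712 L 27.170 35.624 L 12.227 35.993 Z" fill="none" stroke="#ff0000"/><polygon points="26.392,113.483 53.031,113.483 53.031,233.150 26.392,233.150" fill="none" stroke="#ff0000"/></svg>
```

G21
G90
G0 X2.622 Y218.832
M3 S436
G1 X5.588 Y233.482 F2390
G1 X18.891 Y240.298
G1 X32.514 Y234.146
G1 X36.199 Y219.660
G1 X27.170 Y207.748
G1 X12.227 Y207.379
G1 X2.622 Y218.832
M5
G0 X26.392 Y129.889
M3 S436
G1 X53.031 Y129.889 F2390
G1 X53.031 Y10.222
G1 X26.392 Y10.222
G1 X26.392 Y129.889
M5
G0 X0.000 Y0.000

1 u = 1 mm; y_m = 243.372 − y.

[1] `<path>` regular polygon, #ff0000→score S436 F2390: (2.622,218.832) → (5.588,233.482) → (18.891,240.298) → (32.514,234.146) → (36.199,219.660) → (27.170,207.748) → (12.227,207.379) → (2.622,218.832) (closed)

[2] `<polygon>` rectangle, #ff0000→score S436 F2390: (26.392,129.889) → (53.031,129.889) → (53.031,10.222) → (26.392,10.222) → (26.392,129.889) (closed)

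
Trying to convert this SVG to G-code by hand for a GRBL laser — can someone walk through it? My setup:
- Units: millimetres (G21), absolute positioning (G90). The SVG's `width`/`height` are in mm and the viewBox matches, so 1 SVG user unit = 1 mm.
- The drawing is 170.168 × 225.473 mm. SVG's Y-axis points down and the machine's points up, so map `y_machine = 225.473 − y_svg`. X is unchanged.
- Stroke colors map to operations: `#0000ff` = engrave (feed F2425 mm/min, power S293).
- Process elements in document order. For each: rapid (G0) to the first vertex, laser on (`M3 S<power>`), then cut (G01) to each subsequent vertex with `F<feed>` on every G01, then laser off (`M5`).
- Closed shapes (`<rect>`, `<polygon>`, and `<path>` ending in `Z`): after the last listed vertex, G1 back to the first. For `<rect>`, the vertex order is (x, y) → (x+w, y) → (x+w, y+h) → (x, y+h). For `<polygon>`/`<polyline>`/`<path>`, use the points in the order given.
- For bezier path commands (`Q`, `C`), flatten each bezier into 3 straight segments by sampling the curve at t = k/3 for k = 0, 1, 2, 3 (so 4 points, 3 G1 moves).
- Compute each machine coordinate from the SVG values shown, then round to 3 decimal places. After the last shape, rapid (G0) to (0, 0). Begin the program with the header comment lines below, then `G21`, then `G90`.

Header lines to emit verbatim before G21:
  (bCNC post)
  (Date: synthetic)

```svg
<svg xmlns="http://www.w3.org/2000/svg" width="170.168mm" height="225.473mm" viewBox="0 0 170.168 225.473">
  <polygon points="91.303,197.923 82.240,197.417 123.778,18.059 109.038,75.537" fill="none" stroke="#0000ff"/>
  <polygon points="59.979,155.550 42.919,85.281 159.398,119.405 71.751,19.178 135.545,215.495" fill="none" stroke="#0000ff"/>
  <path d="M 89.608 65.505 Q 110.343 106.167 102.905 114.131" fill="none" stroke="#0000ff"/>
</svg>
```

Since the viewBox matches the mm dimensions, user units are millimetres directly. The only transform is the Y-flip y_m = 225.473 − y_svg.

Shape 1 is a closed polygon drawn with `<polygon>`. Its stroke #0000ff means engrave at S293, F2425. After flipping Y the toolpath is (91.303,27.550) → (82.240,28.056) → (123.778,207.414) → (109.038,149.936) → (91.303,27.550), returning to the start.

Shape 2 is a closed polygon drawn with `<polygon>`. Its stroke #0000ff means engrave at S293, F2425. After flipping Y the toolpath is (59.979,69.923) → (42.919,140.192) → (159.398,106.068) → (71.751,206.295) → (135.545,9.978) → (59.979,69.923), returning to the start.

Shape 3 is a quadratic bezier drawn with `<path>`. Its stroke #0000ff means engrave at S293, F2425. After flipping Y the toolpath is (89.608,159.968) → (100.301,136.493) → (104.733,120.284) → (102.905,111.342).

(bCNC post)
(Date: synthetic)
G21
G90
G0 X91.303 Y27.550
M3 S293
G01 X82.240 Y28.056 F2425
G01 X123.778 Y207.414 F2425
G01 X109.038 Y149.936 F2425
G01 X91.303 Y27.550 F2425
M5
G0 X59.979 Y69.923
M3 S293
G01 X42.919 Y140.192 F2425
G01 X159.398 Y106.068 F2425
G01 X71.751 Y206.295 F2425
G01 X135.545 Y9.978 F2425
G01 X59.979 Y69.923 F2425
M5
G0 X89.608 Y159.968
M3 S293
G01 X100.301 Y136.493 F2425
G01 X104.733 Y120.284 F2425
G01 X102.905 Y111.342 F2425
M5
G0 X0.000 Y0.000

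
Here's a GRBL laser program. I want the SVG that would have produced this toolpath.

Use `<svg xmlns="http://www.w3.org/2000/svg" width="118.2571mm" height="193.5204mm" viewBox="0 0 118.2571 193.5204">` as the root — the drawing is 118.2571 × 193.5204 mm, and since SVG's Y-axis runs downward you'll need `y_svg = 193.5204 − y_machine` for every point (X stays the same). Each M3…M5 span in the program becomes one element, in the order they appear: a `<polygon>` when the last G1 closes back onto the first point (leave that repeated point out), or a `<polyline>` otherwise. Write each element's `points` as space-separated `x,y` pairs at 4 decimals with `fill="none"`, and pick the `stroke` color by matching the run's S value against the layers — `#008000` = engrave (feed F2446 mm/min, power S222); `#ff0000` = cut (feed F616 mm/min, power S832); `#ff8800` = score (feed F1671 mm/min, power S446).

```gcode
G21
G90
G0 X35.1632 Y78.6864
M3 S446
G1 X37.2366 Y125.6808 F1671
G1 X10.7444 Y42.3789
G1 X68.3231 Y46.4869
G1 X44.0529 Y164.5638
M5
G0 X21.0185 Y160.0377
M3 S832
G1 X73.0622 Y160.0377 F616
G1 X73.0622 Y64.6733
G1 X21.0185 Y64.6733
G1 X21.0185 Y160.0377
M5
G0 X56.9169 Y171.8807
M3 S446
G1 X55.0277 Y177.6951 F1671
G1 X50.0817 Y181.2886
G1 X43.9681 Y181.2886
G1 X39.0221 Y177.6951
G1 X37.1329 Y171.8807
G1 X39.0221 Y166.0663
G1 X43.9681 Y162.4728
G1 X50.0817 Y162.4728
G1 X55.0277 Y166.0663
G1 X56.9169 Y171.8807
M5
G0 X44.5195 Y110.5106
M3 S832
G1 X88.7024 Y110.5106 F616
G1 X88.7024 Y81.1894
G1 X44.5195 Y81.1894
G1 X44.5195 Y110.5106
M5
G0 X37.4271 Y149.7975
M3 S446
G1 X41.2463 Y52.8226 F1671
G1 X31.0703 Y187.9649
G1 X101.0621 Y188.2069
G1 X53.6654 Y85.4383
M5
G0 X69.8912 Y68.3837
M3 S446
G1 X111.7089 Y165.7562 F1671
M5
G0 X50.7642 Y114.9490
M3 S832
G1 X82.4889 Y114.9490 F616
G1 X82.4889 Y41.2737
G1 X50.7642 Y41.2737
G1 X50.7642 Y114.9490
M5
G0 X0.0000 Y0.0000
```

<svg xmlns="http://www.w3.org/2000/svg" width="118.2571mm" height="193.5204mm" viewBox="0 0 118.2571 193.5204">
  <polyline points="35.1632,114.8340 37.2366,67.8396 10.7444,151.1415 68.3231,147.0335 44.0529,28.9566" fill="none" stroke="#ff8800"/>
  <polygon points="21.0185,33.4827 73.0622,33.4827 73.0622,128.8471 21.0185,128.8471" fill="none" stroke="#ff0000"/>
  <polygon points="56.9169,21.6397 55.0277,15.8253 50.0817,12.2318 43.9681,12.2318 39.0221,15.8253 37.1329,21.6397 39.0221,27.4541 43.9681,31.0476 50.0817,31.0476 55.0277,27.4541" fill="none" stroke="#ff8800"/>
  <polygon points="44.5195,83.0098 88.7024,83.0098 88.7024,112.3310 44.5195,112.3310" fill="none" stroke="#ff0000"/>
  <polyline points="37.4271,43.7229 41.2463,140.6978 31.0703,5.5555 101.0621,5.3135 53.6654,108.0821" fill="none" stroke="#ff8800"/>
  <polyline points="69.8912,125.1367 111.7089,27.7642" fill="none" stroke="#ff8800"/>
  <polygon points="50.7642,78.5714 82.4889,78.5714 82.4889,152.2467 50.7642,152.2467" fill="none" stroke="#ff0000"/>
</svg>

Machine Y-up, SVG Y-down with viewBox height 193.5204, so y_svg = 193.5204 − y_machine; X carries over.

Run 1: S446 ⇒ score layer `#ff8800`. The run is open, so emit a `<polyline>` with points (Y-flipped): 35.1632,114.8340 37.2366,67.8396 10.7444,151.1415 68.3231,147.0335 44.0529,28.9566.

Run 2: the run's S832 means `#ff0000` (cut). The run returns to its start, so emit a `<polygon>` with points (Y-flipped): 21.0185,33.4827 73.0622,33.4827 73.0622,128.8471 21.0185,128.8471.

Run 3: the run's S446 means `#ff8800` (score). The run returns to its start, so emit a `<polygon>` with points (Y-flipped): 56.9169,21.6397 55.0277,15.8253 50.0817,12.2318 43.9681,12.2318 39.0221,15.8253 37.1329,21.6397 39.0221,27.4541 43.9681,31.0476 50.0817,31.0476 55.0277,27.4541.

Run 4: S832 ⇒ cut layer `#ff0000`. The run returns to its start, so emit a `<polygon>` with points (Y-flipped): 44.5195,83.0098 88.7024,83.0098 88.7024,112.3310 44.5195,112.3310.

Run 5: power S446 maps to stroke `#ff8800` (score). The run is open, so emit a `<polyline>` with points (Y-flipped): 37.4271,43.7229 41.2463,140.6978 31.0703,5.5555 101.0621,5.3135 53.6654,108.0821.

Run 6: S446 ⇒ score layer `#ff8800`. The run is open, so emit a `<polyline>` with points (Y-flipped): 69.8912,125.1367 111.7089,27.7642.

Run 7: power S832 maps to stroke `#ff0000` (cut). The run returns to its start, so emit a `<polygon>` with points (Y-flipped): 50.7642,78.5714 82.4889,78.5714 82.4889,152.2467 50.7642,152.2467.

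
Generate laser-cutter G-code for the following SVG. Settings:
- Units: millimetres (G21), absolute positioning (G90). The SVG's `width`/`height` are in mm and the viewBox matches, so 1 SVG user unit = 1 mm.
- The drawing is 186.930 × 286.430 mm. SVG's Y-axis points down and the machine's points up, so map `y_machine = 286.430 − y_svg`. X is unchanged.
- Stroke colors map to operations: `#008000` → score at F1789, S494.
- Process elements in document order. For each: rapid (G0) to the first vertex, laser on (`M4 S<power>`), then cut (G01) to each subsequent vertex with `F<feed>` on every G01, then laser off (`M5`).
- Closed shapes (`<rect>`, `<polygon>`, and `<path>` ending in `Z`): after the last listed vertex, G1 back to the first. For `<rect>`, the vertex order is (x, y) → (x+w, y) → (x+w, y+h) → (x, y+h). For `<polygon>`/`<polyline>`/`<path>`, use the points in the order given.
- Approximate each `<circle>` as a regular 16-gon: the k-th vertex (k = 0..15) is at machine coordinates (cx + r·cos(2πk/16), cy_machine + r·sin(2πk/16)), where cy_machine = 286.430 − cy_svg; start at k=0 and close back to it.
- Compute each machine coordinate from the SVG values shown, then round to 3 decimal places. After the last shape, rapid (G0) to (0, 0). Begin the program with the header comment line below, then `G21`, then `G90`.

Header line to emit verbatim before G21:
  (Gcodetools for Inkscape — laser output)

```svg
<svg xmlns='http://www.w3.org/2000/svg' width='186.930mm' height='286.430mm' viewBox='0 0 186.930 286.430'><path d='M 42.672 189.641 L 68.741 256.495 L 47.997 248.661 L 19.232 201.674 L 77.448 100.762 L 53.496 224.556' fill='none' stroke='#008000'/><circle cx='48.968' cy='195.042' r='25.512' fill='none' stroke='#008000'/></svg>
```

(Gcodetools for Inkscape — laser output)
G21
G90
G0 X42.672 Y96.789
M4 S494
G01 X68.741 Y29.935 F1789
G01 X47.997 Y37.769 F1789
G01 X19.232 Y84.756 F1789
G01 X77.448 Y185.668 F1789
G01 X53.496 Y61.874 F1789
M5
G0 X74.480 Y91.388
M4 S494
G01 X72.538 Y101.151 F1789
G01 X67.008 Y109.428 F1789
G01 X58.731 Y114.958 F1789
G01 X48.968 Y116.900 F1789
G01 X39.205 Y114.958 F1789
G01 X30.928 Y109.428 F1789
G01 X25.398 Y101.151 F1789
G01 X23.456 Y91.388 F1789
G01 X25.398 Y81.625 F1789
G01 X30.928 Y73.348 F1789
G01 X39.205 Y67.818 F1789
G01 X48.968 Y65.876 F1789
G01 X58.731 Y67.818 F1789
G01 X67.008 Y73.348 F1789
G01 X72.538 Y81.625 F1789
G01 X74.480 Y91.388 F1789
M5
G0 X0.000 Y0.000

viewBox `0 0 186.930 286.430` with mm width/height → 1 unit = 1 mm. Flip: y_m = 286.430 − y_svg.

**Shape 1** — `<path>` open polyline, stroke `#008000` → score (S494, F1789). Machine vertices: (42.672,96.789) → (68.741,29.935) → (47.997,37.769) → (19.232,84.756) → (77.448,185.668) → (53.496,61.874). Open path.

**Shape 2** — `<circle>` circle, stroke `#008000` → score (S494, F1789). Machine vertices: (74.480,91.388) → (72.538,101.151) → (67.008,109.428) → (58.731,114.958) → (48.968,116.900) → (39.205,114.958) → (30.928,109.428) → (25.398,101.151) → (23.456,91.388) → (25.398,81.625) → (30.928,73.348) → (39.205,67.818) → (48.968,65.876) → (58.731,67.818) → (67.008,73.348) → (72.538,81.625) → (74.480,91.388). Closed: final G1 returns to the first vertex.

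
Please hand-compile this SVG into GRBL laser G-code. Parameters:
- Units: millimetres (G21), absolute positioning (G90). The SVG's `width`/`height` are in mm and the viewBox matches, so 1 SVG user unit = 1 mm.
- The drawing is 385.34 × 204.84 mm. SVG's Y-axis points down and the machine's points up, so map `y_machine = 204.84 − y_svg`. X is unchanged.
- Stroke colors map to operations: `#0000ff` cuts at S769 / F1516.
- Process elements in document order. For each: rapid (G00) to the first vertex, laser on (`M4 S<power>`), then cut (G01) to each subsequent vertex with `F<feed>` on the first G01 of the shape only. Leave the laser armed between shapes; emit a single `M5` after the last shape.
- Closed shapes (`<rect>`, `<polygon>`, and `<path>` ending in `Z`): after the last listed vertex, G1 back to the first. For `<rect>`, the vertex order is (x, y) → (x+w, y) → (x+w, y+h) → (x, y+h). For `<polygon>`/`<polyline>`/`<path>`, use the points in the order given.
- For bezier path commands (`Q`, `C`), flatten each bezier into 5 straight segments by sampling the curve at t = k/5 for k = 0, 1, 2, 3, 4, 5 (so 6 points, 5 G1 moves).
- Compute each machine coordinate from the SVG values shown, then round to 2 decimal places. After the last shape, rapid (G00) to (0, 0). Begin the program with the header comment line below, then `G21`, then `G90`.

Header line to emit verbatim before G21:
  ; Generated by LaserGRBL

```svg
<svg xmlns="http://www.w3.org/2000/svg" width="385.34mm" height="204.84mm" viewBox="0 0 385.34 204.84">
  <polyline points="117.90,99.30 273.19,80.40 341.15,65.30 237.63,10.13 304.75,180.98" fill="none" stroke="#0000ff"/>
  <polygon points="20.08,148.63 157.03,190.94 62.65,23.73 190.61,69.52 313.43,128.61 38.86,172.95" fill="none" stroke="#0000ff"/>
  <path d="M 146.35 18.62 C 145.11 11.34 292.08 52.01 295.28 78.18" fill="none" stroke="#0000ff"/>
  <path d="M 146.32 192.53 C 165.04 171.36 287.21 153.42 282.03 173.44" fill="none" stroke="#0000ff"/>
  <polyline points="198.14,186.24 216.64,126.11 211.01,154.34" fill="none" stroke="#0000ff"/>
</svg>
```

; Generated by LaserGRBL
G21
G90
G00 X117.90 Y105.54
M4 S769
G01 X273.19 Y124.44 F1516
G01 X341.15 Y139.54
G01 X237.63 Y194.71
G01 X304.75 Y23.86
G00 X20.08 Y56.21
M4 S769
G01 X157.03 Y13.90 F1516
G01 X62.65 Y181.11
G01 X190.61 Y135.32
G01 X313.43 Y76.23
G01 X38.86 Y31.89
G01 X20.08 Y56.21
G00 X146.35 Y186.22
M4 S769
G01 X161.06 Y185.33 F1516
G01 X197.32 Y175.94
G01 X241.12 Y161.03
G01 X278.44 Y143.60
G01 X295.28 Y126.66
G00 X146.32 Y12.31
M4 S769
G01 X168.12 Y24.35 F1516
G01 X203.67 Y33.94
G01 X241.89 Y39.43
G01 X271.70 Y39.13
G01 X282.03 Y31.40
G00 X198.14 Y18.60
M4 S769
G01 X216.64 Y78.73 F1516
G01 X211.01 Y50.50
M5
G00 X0.00 Y0.00

viewBox `0 0 385.34 204.84` with mm width/height → 1 unit = 1 mm. Flip: y_m = 204.84 − y_svg.

**Shape 1** — `<polyline>` open polyline, stroke `#0000ff` → cut (S769, F1516). Machine vertices: (117.90,105.54) → (273.19,124.44) → (341.15,139.54) → (237.63,194.71) → (304.75,23.86). Open path.

**Shape 2** — `<polygon>` closed polygon, stroke `#0000ff` → cut (S769, F1516). Machine vertices: (20.08,56.21) → (157.03,13.90) → (62.65,181.11) → (190.61,135.32) → (313.43,76.23) → (38.86,31.89) → (20.08,56.21). Closed: final G1 returns to the first vertex.

**Shape 3** — `<path>` cubic bezier, stroke `#0000ff` → cut (S769, F1516). Control points (SVG): P0=(146.35,18.62), P1=(145.11,11.34), P2=(292.08,52.01), P3=(295.28,78.18); sampled at t=k/5. Machine vertices: (146.35,186.22) → (161.06,185.33) → (197.32,175.94) → (241.12,161.03) → (278.44,143.60) → (295.28,126.66). Open path.

**Shape 4** — `<path>` cubic bezier, stroke `#0000ff` → cut (S769, F1516). Control points (SVG): P0=(146.32,192.53), P1=(165.04,171.36), P2=(287.21,153.42), P3=(282.03,173.44); sampled at t=k/5. Machine vertices: (146.32,12.31) → (168.12,24.35) → (203.67,33.94) → (241.89,39.43) → (271.70,39.13) → (282.03,31.40). Open path.

**Shape 5** — `<polyline>` open polyline, stroke `#0000ff` → cut (S769, F1516). Machine vertices: (198.14,18.60) → (216.64,78.73) → (211.01,50.50). Open path.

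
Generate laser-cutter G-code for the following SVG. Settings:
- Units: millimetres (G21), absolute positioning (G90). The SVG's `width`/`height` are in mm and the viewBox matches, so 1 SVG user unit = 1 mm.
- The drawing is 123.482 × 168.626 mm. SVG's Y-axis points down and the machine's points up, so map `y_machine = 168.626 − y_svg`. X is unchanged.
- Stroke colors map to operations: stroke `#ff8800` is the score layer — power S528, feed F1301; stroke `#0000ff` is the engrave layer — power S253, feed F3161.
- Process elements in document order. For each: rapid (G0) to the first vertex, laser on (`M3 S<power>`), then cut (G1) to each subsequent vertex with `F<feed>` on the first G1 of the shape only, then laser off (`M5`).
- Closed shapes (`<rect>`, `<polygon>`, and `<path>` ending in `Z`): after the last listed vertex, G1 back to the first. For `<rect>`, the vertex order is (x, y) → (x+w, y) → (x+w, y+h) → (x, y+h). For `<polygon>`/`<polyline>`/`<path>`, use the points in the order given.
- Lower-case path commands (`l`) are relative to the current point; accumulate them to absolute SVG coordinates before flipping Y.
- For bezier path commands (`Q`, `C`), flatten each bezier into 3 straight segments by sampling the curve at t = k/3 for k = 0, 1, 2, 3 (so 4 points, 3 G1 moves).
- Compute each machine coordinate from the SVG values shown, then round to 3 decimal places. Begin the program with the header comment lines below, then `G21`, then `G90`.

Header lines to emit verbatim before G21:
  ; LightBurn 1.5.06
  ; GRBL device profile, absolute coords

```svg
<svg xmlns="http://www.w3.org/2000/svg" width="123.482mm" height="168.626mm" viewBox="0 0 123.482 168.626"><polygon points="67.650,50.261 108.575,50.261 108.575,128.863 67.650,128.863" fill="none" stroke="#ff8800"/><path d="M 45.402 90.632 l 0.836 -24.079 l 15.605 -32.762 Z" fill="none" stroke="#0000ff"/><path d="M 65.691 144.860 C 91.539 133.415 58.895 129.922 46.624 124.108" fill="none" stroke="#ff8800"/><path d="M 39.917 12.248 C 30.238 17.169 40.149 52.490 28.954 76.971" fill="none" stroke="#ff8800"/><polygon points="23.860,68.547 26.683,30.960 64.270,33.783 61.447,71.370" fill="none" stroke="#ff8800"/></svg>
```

viewBox `0 0 123.482 168.626` with mm width/height → 1 unit = 1 mm. Flip: y_m = 168.626 − y_svg.

**Shape 1** — `<polygon>` rectangle, stroke `#ff8800` → score (S528, F1301). Machine vertices: (67.650,118.365) → (108.575,118.365) → (108.575,39.763) → (67.650,39.763) → (67.650,118.365). Closed: final G1 returns to the first vertex.

**Shape 2** — `<path>` closed polygon, stroke `#0000ff` → engrave (S253, F3161). Machine vertices: (45.402,77.994) → (46.238,102.073) → (61.843,134.835) → (45.402,77.994). Closed: final G1 returns to the first vertex.

**Shape 3** — `<path>` cubic bezier, stroke `#ff8800` → score (S528, F1301). Control points (SVG): P0=(65.691,144.860), P1=(91.539,133.415), P2=(58.895,129.922), P3=(46.624,124.108); sampled at t=k/3. Machine vertices: (65.691,23.766) → (74.963,32.941) → (62.765,39.097) → (46.624,44.518). Open path.

**Shape 4** — `<path>` cubic bezier, stroke `#ff8800` → score (S528, F1301). Control points (SVG): P0=(39.917,12.248), P1=(30.238,17.169), P2=(40.149,52.490), P3=(28.954,76.971); sampled at t=k/3. Machine vertices: (39.917,156.378) → (35.261,142.851) → (34.621,118.222) → (28.954,91.655). Open path.

**Shape 5** — `<polygon>` regular polygon, stroke `#ff8800` → score (S528, F1301). Machine vertices: (23.860,100.079) → (26.683,137.666) → (64.270,134.843) → (61.447,97.256) → (23.860,100.079). Closed: final G1 returns to the first vertex.

; LightBurn 1.5.06
; GRBL device profile, absolute coords
G21
G90
G0 X67.650 Y118.365
M3 S528
G1 X108.575 Y118.365 F1301
G1 X108.575 Y39.763
G1 X67.650 Y39.763
G1 X67.650 Y118.365
M5
G0 X45.402 Y77.994
M3 S253
G1 X46.238 Y102.073 F3161
G1 X61.843 Y134.835
G1 X45.402 Y77.994
M5
G0 X65.691 Y23.766
M3 S528
G1 X74.963 Y32.941 F1301
G1 X62.765 Y39.097
G1 X46.624 Y44.518
M5
G0 X39.917 Y156.378
M3 S528
G1 X35.261 Y142.851 F1301
G1 X34.621 Y118.222
G1 X28.954 Y91.655
M5
G0 X23.860 Y100.079
M3 S528
G1 X26.683 Y137.666 F1301
G1 X64.270 Y134.843
G1 X61.447 Y97.256
G1 X23.860 Y100.079
M5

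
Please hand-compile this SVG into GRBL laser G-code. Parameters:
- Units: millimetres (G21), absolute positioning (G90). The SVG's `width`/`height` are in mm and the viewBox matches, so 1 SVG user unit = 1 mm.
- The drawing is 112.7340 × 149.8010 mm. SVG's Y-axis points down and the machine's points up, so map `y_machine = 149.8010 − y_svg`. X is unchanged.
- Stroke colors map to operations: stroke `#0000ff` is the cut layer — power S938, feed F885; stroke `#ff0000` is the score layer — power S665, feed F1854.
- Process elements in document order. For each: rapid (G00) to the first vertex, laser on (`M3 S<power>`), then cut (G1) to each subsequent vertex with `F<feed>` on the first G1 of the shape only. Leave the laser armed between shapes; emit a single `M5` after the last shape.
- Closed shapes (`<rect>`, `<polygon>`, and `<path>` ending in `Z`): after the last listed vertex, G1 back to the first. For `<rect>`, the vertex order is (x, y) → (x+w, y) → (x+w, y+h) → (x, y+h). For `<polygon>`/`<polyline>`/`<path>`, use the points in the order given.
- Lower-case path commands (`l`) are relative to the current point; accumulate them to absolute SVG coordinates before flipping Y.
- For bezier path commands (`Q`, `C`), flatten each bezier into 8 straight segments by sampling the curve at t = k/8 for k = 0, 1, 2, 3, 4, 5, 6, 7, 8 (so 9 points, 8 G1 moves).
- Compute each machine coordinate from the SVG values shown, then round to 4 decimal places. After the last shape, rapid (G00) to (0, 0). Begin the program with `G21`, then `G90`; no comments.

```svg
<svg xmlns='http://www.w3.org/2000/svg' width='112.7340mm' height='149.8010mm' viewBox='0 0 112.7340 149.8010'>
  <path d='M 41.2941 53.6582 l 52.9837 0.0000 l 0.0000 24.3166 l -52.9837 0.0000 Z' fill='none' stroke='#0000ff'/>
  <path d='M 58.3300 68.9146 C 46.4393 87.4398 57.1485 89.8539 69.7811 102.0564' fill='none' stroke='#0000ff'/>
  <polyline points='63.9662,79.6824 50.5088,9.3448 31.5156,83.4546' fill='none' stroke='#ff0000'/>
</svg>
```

G21
G90
G00 X41.2941 Y96.1428
M3 S938
G1 X94.2778 Y96.1428 F885
G1 X94.2778 Y71.8262
G1 X41.2941 Y71.8262
G1 X41.2941 Y96.1428
G00 X58.3300 Y80.8864
M3 S938
G1 X54.8900 Y74.6441 F885
G1 X53.3264 Y69.6087
G1 X53.3969 Y65.4766
G1 X54.8593 Y61.9445
G1 X57.4712 Y58.7087
G1 X60.9904 Y55.4658
G1 X65.1744 Y51.9123
G1 X69.7811 Y47.7446
G00 X63.9662 Y70.1186
M3 S665
G1 X50.5088 Y140.4562 F1854
G1 X31.5156 Y66.3464
M5
G00 X0.0000 Y0.0000

viewBox `0 0 112.7340 149.8010` with mm width/height → 1 unit = 1 mm. Flip: y_m = 149.8010 − y_svg.

**Shape 1** — `<path>` rectangle, stroke `#0000ff` → cut (S938, F885). Machine vertices: (41.2941,96.1428) → (94.2778,96.1428) → (94.2778,71.8262) → (41.2941,71.8262) → (41.2941,96.1428). Closed: final G1 returns to the first vertex.

**Shape 2** — `<path>` cubic bezier, stroke `#0000ff` → cut (S938, F885). Control points (SVG): P0=(58.3300,68.9146), P1=(46.4393,87.4398), P2=(57.1485,89.8539), P3=(69.7811,102.0564); sampled at t=k/8. Machine vertices: (58.3300,80.8864) → (54.8900,74.6441) → (53.3264,69.6087) → (53.3969,65.4766) → (54.8593,61.9445) → (57.4712,58.7087) → (60.9904,55.4658) → (65.1744,51.9123) → (69.7811,47.7446). Open path.

**Shape 3** — `<polyline>` open polyline, stroke `#ff0000` → score (S665, F1854). Machine vertices: (63.9662,70.1186) → (50.5088,140.4562) → (31.5156,66.3464). Open path.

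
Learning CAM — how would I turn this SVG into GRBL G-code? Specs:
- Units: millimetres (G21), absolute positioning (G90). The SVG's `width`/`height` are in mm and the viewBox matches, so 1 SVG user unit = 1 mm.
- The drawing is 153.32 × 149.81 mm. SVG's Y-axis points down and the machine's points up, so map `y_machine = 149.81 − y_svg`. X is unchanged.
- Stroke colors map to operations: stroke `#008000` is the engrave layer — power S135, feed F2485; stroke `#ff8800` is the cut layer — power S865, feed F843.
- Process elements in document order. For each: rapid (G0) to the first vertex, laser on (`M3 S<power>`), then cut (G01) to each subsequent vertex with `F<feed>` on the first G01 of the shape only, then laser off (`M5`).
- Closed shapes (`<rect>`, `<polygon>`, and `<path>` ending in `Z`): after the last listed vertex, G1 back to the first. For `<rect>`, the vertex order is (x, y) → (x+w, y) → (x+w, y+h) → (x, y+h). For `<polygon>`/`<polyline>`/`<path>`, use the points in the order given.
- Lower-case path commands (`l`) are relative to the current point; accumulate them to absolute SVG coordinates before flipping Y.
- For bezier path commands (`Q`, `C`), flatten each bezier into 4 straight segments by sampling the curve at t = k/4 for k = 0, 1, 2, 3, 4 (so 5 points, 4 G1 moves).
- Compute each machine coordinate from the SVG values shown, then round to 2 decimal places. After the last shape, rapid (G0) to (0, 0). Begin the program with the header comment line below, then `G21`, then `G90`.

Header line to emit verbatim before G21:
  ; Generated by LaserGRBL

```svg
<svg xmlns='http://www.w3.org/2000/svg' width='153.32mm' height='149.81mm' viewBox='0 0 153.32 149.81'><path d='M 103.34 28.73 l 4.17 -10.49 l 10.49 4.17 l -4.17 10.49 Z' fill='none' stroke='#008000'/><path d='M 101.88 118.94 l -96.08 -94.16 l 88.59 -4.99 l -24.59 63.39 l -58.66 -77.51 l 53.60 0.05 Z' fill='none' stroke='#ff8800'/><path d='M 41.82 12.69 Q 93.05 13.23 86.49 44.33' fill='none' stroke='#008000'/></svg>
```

; Generated by LaserGRBL
G21
G90
G0 X103.34 Y121.08
M3 S135
G01 X107.51 Y131.57 F2485
G01 X118.00 Y127.40
G01 X113.83 Y116.91
G01 X103.34 Y121.08
M5
G0 X101.88 Y30.87
M3 S865
G01 X5.80 Y125.03 F843
G01 X94.39 Y130.02
G01 X69.80 Y66.63
G01 X11.14 Y144.14
G01 X64.74 Y144.09
G01 X101.88 Y30.87
M5
G0 X41.82 Y137.12
M3 S135
G01 X63.82 Y134.94 F2485
G01 X78.60 Y128.94
G01 X86.16 Y119.12
G01 X86.49 Y105.48
M5
G0 X0.00 Y0.00

viewBox `0 0 153.32 149.81` with mm width/height → 1 unit = 1 mm. Flip: y_m = 149.81 − y_svg.

**Shape 1** — `<path>` regular polygon, stroke `#008000` → engrave (S135, F2485). Machine vertices: (103.34,121.08) → (107.51,131.57) → (118.00,127.40) → (113.83,116.91) → (103.34,121.08). Closed: final G1 returns to the first vertex.

**Shape 2** — `<path>` closed polygon, stroke `#ff8800` → cut (S865, F843). Machine vertices: (101.88,30.87) → (5.80,125.03) → (94.39,130.02) → (69.80,66.63) → (11.14,144.14) → (64.74,144.09) → (101.88,30.87). Closed: final G1 returns to the first vertex.

**Shape 3** — `<path>` quadratic bezier, stroke `#008000` → engrave (S135, F2485). Control points (SVG): P0=(41.82,12.69), P1=(93.05,13.23), P2=(86.49,44.33); sampled at t=k/4. Machine vertices: (41.82,137.12) → (63.82,134.94) → (78.60,128.94) → (86.16,119.12) → (86.49,105.48). Open path.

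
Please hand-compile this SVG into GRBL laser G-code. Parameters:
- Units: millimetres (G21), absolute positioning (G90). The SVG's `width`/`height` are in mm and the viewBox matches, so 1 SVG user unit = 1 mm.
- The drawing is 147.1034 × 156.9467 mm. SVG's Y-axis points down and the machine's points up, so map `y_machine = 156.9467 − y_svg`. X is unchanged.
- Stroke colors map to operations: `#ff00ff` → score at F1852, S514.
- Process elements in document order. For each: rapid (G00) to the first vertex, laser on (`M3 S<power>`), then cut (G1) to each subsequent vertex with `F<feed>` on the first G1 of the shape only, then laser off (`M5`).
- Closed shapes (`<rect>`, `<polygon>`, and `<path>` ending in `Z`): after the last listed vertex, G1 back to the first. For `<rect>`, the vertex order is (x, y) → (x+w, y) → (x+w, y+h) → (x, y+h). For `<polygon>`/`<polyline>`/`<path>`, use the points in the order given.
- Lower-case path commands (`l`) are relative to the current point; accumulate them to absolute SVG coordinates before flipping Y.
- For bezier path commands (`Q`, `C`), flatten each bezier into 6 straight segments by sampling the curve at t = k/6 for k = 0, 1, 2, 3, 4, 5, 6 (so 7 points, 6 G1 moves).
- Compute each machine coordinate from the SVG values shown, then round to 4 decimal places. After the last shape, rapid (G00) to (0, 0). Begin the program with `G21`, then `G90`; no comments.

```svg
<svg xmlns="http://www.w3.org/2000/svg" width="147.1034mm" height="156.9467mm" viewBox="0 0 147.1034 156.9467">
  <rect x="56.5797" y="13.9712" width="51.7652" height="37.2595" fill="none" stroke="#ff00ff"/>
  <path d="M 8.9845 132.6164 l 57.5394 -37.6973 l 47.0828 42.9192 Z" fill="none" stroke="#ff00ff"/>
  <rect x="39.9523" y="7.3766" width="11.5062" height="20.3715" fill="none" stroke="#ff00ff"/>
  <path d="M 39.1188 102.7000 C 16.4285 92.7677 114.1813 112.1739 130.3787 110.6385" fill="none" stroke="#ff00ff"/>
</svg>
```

Since the viewBox matches the mm dimensions, user units are millimetres directly. The only transform is the Y-flip y_m = 156.9467 − y_svg.

Shape 1 is a rectangle drawn with `<rect>`. Its stroke #ff00ff means score at S514, F1852. After flipping Y the toolpath is (56.5797,142.9755) → (108.3449,142.9755) → (108.3449,105.7160) → (56.5797,105.7160) → (56.5797,142.9755), returning to the start.

Shape 2 is a closed polygon drawn with `<path>`. Its stroke #ff00ff means score at S514, F1852. After flipping Y the toolpath is (8.9845,24.3303) → (66.5239,62.0276) → (113.6067,19.1084) → (8.9845,24.3303), returning to the start.

Shape 3 is a rectangle drawn with `<rect>`. Its stroke #ff00ff means score at S514, F1852. After flipping Y the toolpath is (39.9523,149.5701) → (51.4585,149.5701) → (51.4585,129.1986) → (39.9523,129.1986) → (39.9523,149.5701), returning to the start.

Shape 4 is a cubic bezier drawn with `<path>`. Its stroke #ff00ff means score at S514, F1852. After flipping Y the toolpath is (39.1188,54.2467) → (36.8754,57.0008) → (49.0948,56.2617) → (70.1659,53.4263) → (94.4776,49.8911) → (116.4189,47.0529) → (130.3787,46.3082).

G21
G90
G00 X56.5797 Y142.9755
M3 S514
G1 X108.3449 Y142.9755 F1852
G1 X108.3449 Y105.7160
G1 X56.5797 Y105.7160
G1 X56.5797 Y142.9755
M5
G00 X8.9845 Y24.3303
M3 S514
G1 X66.5239 Y62.0276 F1852
G1 X113.6067 Y19.1084
G1 X8.9845 Y24.3303
M5
G00 X39.9523 Y149.5701
M3 S514
G1 X51.4585 Y149.5701 F1852
G1 X51.4585 Y129.1986
G1 X39.9523 Y129.1986
G1 X39.9523 Y149.5701
M5
G00 X39.1188 Y54.2467
M3 S514
G1 X36.8754 Y57.0008 F1852
G1 X49.0948 Y56.2617
G1 X70.1659 Y53.4263
G1 X94.4776 Y49.8911
G1 X116.4189 Y47.0529
G1 X130.3787 Y46.3082
M5
G00 X0.0000 Y0.0000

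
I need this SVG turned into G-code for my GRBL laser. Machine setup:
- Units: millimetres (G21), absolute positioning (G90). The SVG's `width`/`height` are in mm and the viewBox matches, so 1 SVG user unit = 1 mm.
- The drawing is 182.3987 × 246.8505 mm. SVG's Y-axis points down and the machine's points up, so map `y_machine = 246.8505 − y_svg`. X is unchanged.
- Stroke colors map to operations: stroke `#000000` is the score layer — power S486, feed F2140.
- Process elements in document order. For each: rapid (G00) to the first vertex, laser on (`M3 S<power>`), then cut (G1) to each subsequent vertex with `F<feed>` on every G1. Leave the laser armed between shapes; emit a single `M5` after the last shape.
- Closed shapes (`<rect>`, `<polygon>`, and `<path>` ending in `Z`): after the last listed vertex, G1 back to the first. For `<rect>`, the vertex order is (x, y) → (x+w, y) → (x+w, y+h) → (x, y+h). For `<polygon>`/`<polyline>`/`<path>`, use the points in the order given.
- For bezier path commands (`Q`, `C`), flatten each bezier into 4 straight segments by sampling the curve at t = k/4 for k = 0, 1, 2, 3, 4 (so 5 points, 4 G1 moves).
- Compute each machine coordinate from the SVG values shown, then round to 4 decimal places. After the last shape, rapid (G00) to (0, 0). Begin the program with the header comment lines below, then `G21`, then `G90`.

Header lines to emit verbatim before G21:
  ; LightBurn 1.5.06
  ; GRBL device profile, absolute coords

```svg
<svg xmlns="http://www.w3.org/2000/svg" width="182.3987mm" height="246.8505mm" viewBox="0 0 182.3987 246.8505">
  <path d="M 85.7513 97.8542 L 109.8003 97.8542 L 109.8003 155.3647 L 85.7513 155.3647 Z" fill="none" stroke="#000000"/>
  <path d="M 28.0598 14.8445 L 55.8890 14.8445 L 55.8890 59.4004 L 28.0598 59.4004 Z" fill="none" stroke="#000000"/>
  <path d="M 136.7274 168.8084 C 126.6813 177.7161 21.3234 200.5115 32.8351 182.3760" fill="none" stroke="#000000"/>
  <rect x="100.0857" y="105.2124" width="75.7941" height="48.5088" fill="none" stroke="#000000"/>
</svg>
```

; LightBurn 1.5.06
; GRBL device profile, absolute coords
G21
G90
G00 X85.7513 Y148.9963
M3 S486
G1 X109.8003 Y148.9963 F2140
G1 X109.8003 Y91.4858 F2140
G1 X85.7513 Y91.4858 F2140
G1 X85.7513 Y148.9963 F2140
G00 X28.0598 Y232.0060
M3 S486
G1 X55.8890 Y232.0060 F2140
G1 X55.8890 Y187.4501 F2140
G1 X28.0598 Y187.4501 F2140
G1 X28.0598 Y232.0060 F2140
G00 X136.7274 Y78.0421
M3 S486
G1 X114.6372 Y69.6139 F2140
G1 X76.6971 Y61.1171 F2140
G1 X42.7990 Y57.6909 F2140
G1 X32.8351 Y64.4745 F2140
G00 X100.0857 Y141.6381
M3 S486
G1 X175.8798 Y141.6381 F2140
G1 X175.8798 Y93.1293 F2140
G1 X100.0857 Y93.1293 F2140
G1 X100.0857 Y141.6381 F2140
M5
G00 X0.0000 Y0.0000

Since the viewBox matches the mm dimensions, user units are millimetres directly. The only transform is the Y-flip y_m = 246.8505 − y_svg.

Shape 1 is a rectangle drawn with `<path>`. Its stroke #000000 means score at S486, F2140. After flipping Y the toolpath is (85.7513,148.9963) → (109.8003,148.9963) → (109.8003,91.4858) → (85.7513,91.4858) → (85.7513,148.9963), returning to the start.

Shape 2 is a rectangle drawn with `<path>`. Its stroke #000000 means score at S486, F2140. After flipping Y the toolpath is (28.0598,232.0060) → (55.8890,232.0060) → (55.8890,187.4501) → (28.0598,187.4501) → (28.0598,232.0060), returning to the start.

Shape 3 is a cubic bezier drawn with `<path>`. Its stroke #000000 means score at S486, F2140. After flipping Y the toolpath is (136.7274,78.0421) → (114.6372,69.6139) → (76.6971,61.1171) → (42.7990,57.6909) → (32.8351,64.4745).

Shape 4 is a rectangle drawn with `<rect>`. Its stroke #000000 means score at S486, F2140. After flipping Y the toolpath is (100.0857,141.6381) → (175.8798,141.6381) → (175.8798,93.1293) → (100.0857,93.1293) → (100.0857,141.6381), returning to the start.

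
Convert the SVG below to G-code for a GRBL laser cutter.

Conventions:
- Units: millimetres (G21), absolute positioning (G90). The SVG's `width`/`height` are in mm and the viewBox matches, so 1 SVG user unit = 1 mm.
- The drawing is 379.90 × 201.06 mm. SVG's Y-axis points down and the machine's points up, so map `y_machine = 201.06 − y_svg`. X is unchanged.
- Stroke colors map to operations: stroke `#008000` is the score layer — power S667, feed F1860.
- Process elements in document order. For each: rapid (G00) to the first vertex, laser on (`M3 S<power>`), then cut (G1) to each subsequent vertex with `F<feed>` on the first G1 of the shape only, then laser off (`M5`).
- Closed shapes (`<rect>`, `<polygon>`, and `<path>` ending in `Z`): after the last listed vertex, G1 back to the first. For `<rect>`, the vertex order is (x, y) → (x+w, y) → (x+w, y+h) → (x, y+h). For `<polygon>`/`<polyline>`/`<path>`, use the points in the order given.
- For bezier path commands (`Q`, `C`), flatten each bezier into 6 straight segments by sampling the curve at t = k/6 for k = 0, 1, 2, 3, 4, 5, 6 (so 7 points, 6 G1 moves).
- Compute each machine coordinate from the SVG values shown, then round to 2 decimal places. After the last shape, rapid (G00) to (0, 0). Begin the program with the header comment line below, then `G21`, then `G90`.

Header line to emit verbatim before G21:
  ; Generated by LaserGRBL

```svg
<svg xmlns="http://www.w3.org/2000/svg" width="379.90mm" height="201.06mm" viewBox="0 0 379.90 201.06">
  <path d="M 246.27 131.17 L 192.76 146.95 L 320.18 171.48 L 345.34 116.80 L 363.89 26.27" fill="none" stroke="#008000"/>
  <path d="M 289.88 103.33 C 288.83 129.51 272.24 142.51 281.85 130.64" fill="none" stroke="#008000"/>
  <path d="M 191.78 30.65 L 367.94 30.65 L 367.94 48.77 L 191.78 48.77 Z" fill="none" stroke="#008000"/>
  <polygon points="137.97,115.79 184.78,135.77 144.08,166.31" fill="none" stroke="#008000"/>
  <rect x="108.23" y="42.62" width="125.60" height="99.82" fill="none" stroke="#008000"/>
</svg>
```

viewBox `0 0 379.90 201.06` with mm width/height → 1 unit = 1 mm. Flip: y_m = 201.06 − y_svg.

**Shape 1** — `<path>` open polyline, stroke `#008000` → score (S667, F1860). Machine vertices: (246.27,69.89) → (192.76,54.11) → (320.18,29.58) → (345.34,84.26) → (363.89,174.79). Open path.

**Shape 2** — `<path>` cubic bezier, stroke `#008000` → score (S667, F1860). Control points (SVG): P0=(289.88,103.33), P1=(288.83,129.51), P2=(272.24,142.51), P3=(281.85,130.64); sampled at t=k/6. Machine vertices: (289.88,97.73) → (288.25,85.79) → (285.20,76.38) → (281.87,69.81) → (279.43,66.41) → (279.04,66.50) → (281.85,70.42). Open path.

**Shape 3** — `<path>` rectangle, stroke `#008000` → score (S667, F1860). Machine vertices: (191.78,170.41) → (367.94,170.41) → (367.94,152.29) → (191.78,152.29) → (191.78,170.41). Closed: final G1 returns to the first vertex.

**Shape 4** — `<polygon>` regular polygon, stroke `#008000` → score (S667, F1860). Machine vertices: (137.97,85.27) → (184.78,65.29) → (144.08,34.75) → (137.97,85.27). Closed: final G1 returns to the first vertex.

**Shape 5** — `<rect>` rectangle, stroke `#008000` → score (S667, F1860). Machine vertices: (108.23,158.44) → (233.83,158.44) → (233.83,58.62) → (108.23,58.62) → (108.23,158.44). Closed: final G1 returns to the first vertex.

; Generated by LaserGRBL
G21
G90
G00 X246.27 Y69.89
M3 S667
G1 X192.76 Y54.11 F1860
G1 X320.18 Y29.58
G1 X345.34 Y84.26
G1 X363.89 Y174.79
M5
G00 X289.88 Y97.73
M3 S667
G1 X288.25 Y85.79 F1860
G1 X285.20 Y76.38
G1 X281.87 Y69.81
G1 X279.43 Y66.41
G1 X279.04 Y66.50
G1 X281.85 Y70.42
M5
G00 X191.78 Y170.41
M3 S667
G1 X367.94 Y170.41 F1860
G1 X367.94 Y152.29
G1 X191.78 Y152.29
G1 X191.78 Y170.41
M5
G00 X137.97 Y85.27
M3 S667
G1 X184.78 Y65.29 F1860
G1 X144.08 Y34.75
G1 X137.97 Y85.27
M5
G00 X108.23 Y158.44
M3 S667
G1 X233.83 Y158.44 F1860
G1 X233.83 Y58.62
G1 X108.23 Y58.62
G1 X108.23 Y158.44
M5
G00 X0.00 Y0.00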